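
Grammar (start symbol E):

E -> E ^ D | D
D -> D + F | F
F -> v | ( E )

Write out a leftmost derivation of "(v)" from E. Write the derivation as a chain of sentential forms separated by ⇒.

E ⇒ D ⇒ F ⇒ (E) ⇒ (D) ⇒ (F) ⇒ (v)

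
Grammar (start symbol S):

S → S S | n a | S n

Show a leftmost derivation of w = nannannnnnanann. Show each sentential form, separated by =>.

S => Sn => SSn => SnSn => nanSn => nanSnn => nanSSnn => nanSSSnn => nanSnSSnn => nanSnnSSnn => nanSnnnSSnn => nanSnnnnSSnn => nannannnnSSnn => nannannnnnaSnn => nannannnnnanann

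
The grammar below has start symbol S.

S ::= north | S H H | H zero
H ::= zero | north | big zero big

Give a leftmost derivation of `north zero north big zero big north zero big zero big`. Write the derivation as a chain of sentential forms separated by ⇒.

S ⇒ S H H   [S ::= S H H]
S H H ⇒ S H H H H   [S ::= S H H]
S H H H H ⇒ S H H H H H H   [S ::= S H H]
S H H H H H H ⇒ north H H H H H H   [S ::= north]
north H H H H H H ⇒ north zero H H H H H   [H ::= zero]
north zero H H H H H ⇒ north zero north H H H H   [H ::= north]
north zero north H H H H ⇒ north zero north big zero big H H H   [H ::= big zero big]
north zero north big zero big H H H ⇒ north zero north big zero big north H H   [H ::= north]
north zero north big zero big north H H ⇒ north zero north big zero big north zero H   [H ::= zero]
north zero north big zero big north zero H ⇒ north zero north big zero big north zero big zero big   [H ::= big zero big]

S ⇒ S H H ⇒ S H H H H ⇒ S H H H H H H ⇒ north H H H H H H ⇒ north zero H H H H H ⇒ north zero north H H H H ⇒ north zero north big zero big H H H ⇒ north zero north big zero big north H H ⇒ north zero north big zero big north zero H ⇒ north zero north big zero big north zero big zero big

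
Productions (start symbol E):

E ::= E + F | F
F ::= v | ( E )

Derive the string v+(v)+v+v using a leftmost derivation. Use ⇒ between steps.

E⇒E+F⇒E+F+F⇒E+F+F+F⇒F+F+F+F⇒v+F+F+F⇒v+(E)+F+F⇒v+(F)+F+F⇒v+(v)+F+F⇒v+(v)+v+F⇒v+(v)+v+v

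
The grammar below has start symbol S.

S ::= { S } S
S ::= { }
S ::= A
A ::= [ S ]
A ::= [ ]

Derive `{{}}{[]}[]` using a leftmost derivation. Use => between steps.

S => {S}S => {{}}S => {{}}{S}S => {{}}{A}S => {{}}{[]}S => {{}}{[]}A => {{}}{[]}[]

S => {S}S   [S ::= { S } S]
{S}S => {{}}S   [S ::= { }]
{{}}S => {{}}{S}S   [S ::= { S } S]
{{}}{S}S => {{}}{A}S   [S ::= A]
{{}}{A}S => {{}}{[]}S   [A ::= [ ]]
{{}}{[]}S => {{}}{[]}A   [S ::= A]
{{}}{[]}A => {{}}{[]}[]   [A ::= [ ]]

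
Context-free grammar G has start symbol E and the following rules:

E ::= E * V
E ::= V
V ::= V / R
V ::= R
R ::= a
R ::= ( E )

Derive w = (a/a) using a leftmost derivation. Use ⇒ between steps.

E ⇒ V ⇒ R ⇒ (E) ⇒ (V) ⇒ (V/R) ⇒ (R/R) ⇒ (a/R) ⇒ (a/a)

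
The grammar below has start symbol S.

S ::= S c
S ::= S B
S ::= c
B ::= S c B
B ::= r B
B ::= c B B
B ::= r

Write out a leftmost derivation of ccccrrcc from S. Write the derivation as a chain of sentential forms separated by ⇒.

S ⇒ Sc   [S ::= S c]
Sc ⇒ Scc   [S ::= S c]
Scc ⇒ SBcc   [S ::= S B]
SBcc ⇒ cBcc   [S ::= c]
cBcc ⇒ cScBcc   [B ::= S c B]
cScBcc ⇒ cccBcc   [S ::= c]
cccBcc ⇒ ccccBBcc   [B ::= c B B]
ccccBBcc ⇒ ccccrBcc   [B ::= r]
ccccrBcc ⇒ ccccrrcc   [B ::= r]

S⇒Sc⇒Scc⇒SBcc⇒cBcc⇒cScBcc⇒cccBcc⇒ccccBBcc⇒ccccrBcc⇒ccccrrcc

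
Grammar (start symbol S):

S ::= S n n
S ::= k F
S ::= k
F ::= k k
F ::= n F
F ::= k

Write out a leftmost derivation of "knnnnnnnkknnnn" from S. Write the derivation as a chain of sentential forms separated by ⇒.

S⇒Snn⇒Snnnn⇒kFnnnn⇒knFnnnn⇒knnFnnnn⇒knnnFnnnn⇒knnnnFnnnn⇒knnnnnFnnnn⇒knnnnnnFnnnn⇒knnnnnnnFnnnn⇒knnnnnnnkknnnn

S ⇒ Snn   [S ::= S n n]
Snn ⇒ Snnnn   [S ::= S n n]
Snnnn ⇒ kFnnnn   [S ::= k F]
kFnnnn ⇒ knFnnnn   [F ::= n F]
knFnnnn ⇒ knnFnnnn   [F ::= n F]
knnFnnnn ⇒ knnnFnnnn   [F ::= n F]
knnnFnnnn ⇒ knnnnFnnnn   [F ::= n F]
knnnnFnnnn ⇒ knnnnnFnnnn   [F ::= n F]
knnnnnFnnnn ⇒ knnnnnnFnnnn   [F ::= n F]
knnnnnnFnnnn ⇒ knnnnnnnFnnnn   [F ::= n F]
knnnnnnnFnnnn ⇒ knnnnnnnkknnnn   [F ::= k k]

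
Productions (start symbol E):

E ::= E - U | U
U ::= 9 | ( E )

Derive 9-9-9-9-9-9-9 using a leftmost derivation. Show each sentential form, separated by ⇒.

E ⇒ E-U ⇒ E-U-U ⇒ E-U-U-U ⇒ E-U-U-U-U ⇒ E-U-U-U-U-U ⇒ E-U-U-U-U-U-U ⇒ U-U-U-U-U-U-U ⇒ 9-U-U-U-U-U-U ⇒ 9-9-U-U-U-U-U ⇒ 9-9-9-U-U-U-U ⇒ 9-9-9-9-U-U-U ⇒ 9-9-9-9-9-U-U ⇒ 9-9-9-9-9-9-U ⇒ 9-9-9-9-9-9-9

E ⇒ E-U   [E ::= E - U]
E-U ⇒ E-U-U   [E ::= E - U]
E-U-U ⇒ E-U-U-U   [E ::= E - U]
E-U-U-U ⇒ E-U-U-U-U   [E ::= E - U]
E-U-U-U-U ⇒ E-U-U-U-U-U   [E ::= E - U]
E-U-U-U-U-U ⇒ E-U-U-U-U-U-U   [E ::= E - U]
E-U-U-U-U-U-U ⇒ U-U-U-U-U-U-U   [E ::= U]
U-U-U-U-U-U-U ⇒ 9-U-U-U-U-U-U   [U ::= 9]
9-U-U-U-U-U-U ⇒ 9-9-U-U-U-U-U   [U ::= 9]
9-9-U-U-U-U-U ⇒ 9-9-9-U-U-U-U   [U ::= 9]
9-9-9-U-U-U-U ⇒ 9-9-9-9-U-U-U   [U ::= 9]
9-9-9-9-U-U-U ⇒ 9-9-9-9-9-U-U   [U ::= 9]
9-9-9-9-9-U-U ⇒ 9-9-9-9-9-9-U   [U ::= 9]
9-9-9-9-9-9-U ⇒ 9-9-9-9-9-9-9   [U ::= 9]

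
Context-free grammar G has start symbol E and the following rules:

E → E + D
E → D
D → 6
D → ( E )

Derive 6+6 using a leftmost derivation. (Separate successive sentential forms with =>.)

E => E+D => D+D => 6+D => 6+6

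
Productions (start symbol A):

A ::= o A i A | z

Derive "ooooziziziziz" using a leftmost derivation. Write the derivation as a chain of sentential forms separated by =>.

A => oAiA   [A ::= o A i A]
oAiA => ooAiAiA   [A ::= o A i A]
ooAiAiA => oooAiAiAiA   [A ::= o A i A]
oooAiAiAiA => ooooAiAiAiAiA   [A ::= o A i A]
ooooAiAiAiAiA => ooooziAiAiAiA   [A ::= z]
ooooziAiAiAiA => ooooziziAiAiA   [A ::= z]
ooooziziAiAiA => ooooziziziAiA   [A ::= z]
ooooziziziAiA => ooooziziziziA   [A ::= z]
ooooziziziziA => ooooziziziziz   [A ::= z]

A => oAiA => ooAiAiA => oooAiAiAiA => ooooAiAiAiAiA => ooooziAiAiAiA => ooooziziAiAiA => ooooziziziAiA => ooooziziziziA => ooooziziziziz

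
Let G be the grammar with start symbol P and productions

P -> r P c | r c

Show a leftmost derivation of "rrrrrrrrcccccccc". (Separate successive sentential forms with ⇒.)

P ⇒ rPc ⇒ rrPcc ⇒ rrrPccc ⇒ rrrrPcccc ⇒ rrrrrPccccc ⇒ rrrrrrPcccccc ⇒ rrrrrrrPccccccc ⇒ rrrrrrrrcccccccc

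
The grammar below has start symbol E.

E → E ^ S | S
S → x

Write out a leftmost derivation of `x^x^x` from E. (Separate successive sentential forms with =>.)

E => E^S   [E → E ^ S]
E^S => E^S^S   [E → E ^ S]
E^S^S => S^S^S   [E → S]
S^S^S => x^S^S   [S → x]
x^S^S => x^x^S   [S → x]
x^x^S => x^x^x   [S → x]

E=>E^S=>E^S^S=>S^S^S=>x^S^S=>x^x^S=>x^x^x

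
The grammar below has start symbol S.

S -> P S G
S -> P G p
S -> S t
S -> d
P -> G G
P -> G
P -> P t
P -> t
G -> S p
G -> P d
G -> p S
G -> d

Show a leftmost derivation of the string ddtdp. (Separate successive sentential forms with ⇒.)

S ⇒ PGp   [S -> P G p]
PGp ⇒ GGGp   [P -> G G]
GGGp ⇒ dGGp   [G -> d]
dGGp ⇒ ddGp   [G -> d]
ddGp ⇒ ddPdp   [G -> P d]
ddPdp ⇒ ddtdp   [P -> t]

S ⇒ PGp ⇒ GGGp ⇒ dGGp ⇒ ddGp ⇒ ddPdp ⇒ ddtdp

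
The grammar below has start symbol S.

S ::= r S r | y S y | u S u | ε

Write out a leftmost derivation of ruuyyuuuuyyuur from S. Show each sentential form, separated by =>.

S => rSr   [S ::= r S r]
rSr => ruSur   [S ::= u S u]
ruSur => ruuSuur   [S ::= u S u]
ruuSuur => ruuySyuur   [S ::= y S y]
ruuySyuur => ruuyySyyuur   [S ::= y S y]
ruuyySyyuur => ruuyyuSuyyuur   [S ::= u S u]
ruuyyuSuyyuur => ruuyyuuSuuyyuur   [S ::= u S u]
ruuyyuuSuuyyuur => ruuyyuuuuyyuur   [S ::= ε]

S => rSr => ruSur => ruuSuur => ruuySyuur => ruuyySyyuur => ruuyyuSuyyuur => ruuyyuuSuuyyuur => ruuyyuuuuyyuur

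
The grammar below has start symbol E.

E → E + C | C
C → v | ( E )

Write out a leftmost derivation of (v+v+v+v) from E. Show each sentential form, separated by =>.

E => C   [E → C]
C => (E)   [C → ( E )]
(E) => (E+C)   [E → E + C]
(E+C) => (E+C+C)   [E → E + C]
(E+C+C) => (E+C+C+C)   [E → E + C]
(E+C+C+C) => (C+C+C+C)   [E → C]
(C+C+C+C) => (v+C+C+C)   [C → v]
(v+C+C+C) => (v+v+C+C)   [C → v]
(v+v+C+C) => (v+v+v+C)   [C → v]
(v+v+v+C) => (v+v+v+v)   [C → v]

E => C => (E) => (E+C) => (E+C+C) => (E+C+C+C) => (C+C+C+C) => (v+C+C+C) => (v+v+C+C) => (v+v+v+C) => (v+v+v+v)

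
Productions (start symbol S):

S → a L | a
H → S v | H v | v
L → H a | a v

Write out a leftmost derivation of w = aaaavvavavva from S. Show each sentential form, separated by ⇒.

S ⇒ aL   [S → a L]
aL ⇒ aHa   [L → H a]
aHa ⇒ aHva   [H → H v]
aHva ⇒ aSvva   [H → S v]
aSvva ⇒ aaLvva   [S → a L]
aaLvva ⇒ aaHavva   [L → H a]
aaHavva ⇒ aaSvavva   [H → S v]
aaSvavva ⇒ aaaLvavva   [S → a L]
aaaLvavva ⇒ aaaHavavva   [L → H a]
aaaHavavva ⇒ aaaHvavavva   [H → H v]
aaaHvavavva ⇒ aaaSvvavavva   [H → S v]
aaaSvvavavva ⇒ aaaavvavavva   [S → a]

S ⇒ aL ⇒ aHa ⇒ aHva ⇒ aSvva ⇒ aaLvva ⇒ aaHavva ⇒ aaSvavva ⇒ aaaLvavva ⇒ aaaHavavva ⇒ aaaHvavavva ⇒ aaaSvvavavva ⇒ aaaavvavavva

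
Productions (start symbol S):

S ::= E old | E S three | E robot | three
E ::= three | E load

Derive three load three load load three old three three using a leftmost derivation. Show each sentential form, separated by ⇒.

S ⇒ E S three ⇒ E load S three ⇒ three load S three ⇒ three load E S three three ⇒ three load E load S three three ⇒ three load E load load S three three ⇒ three load three load load S three three ⇒ three load three load load E old three three ⇒ three load three load load three old three three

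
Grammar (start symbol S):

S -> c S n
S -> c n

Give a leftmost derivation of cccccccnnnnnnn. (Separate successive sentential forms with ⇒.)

S⇒cSn⇒ccSnn⇒cccSnnn⇒ccccSnnnn⇒cccccSnnnnn⇒ccccccSnnnnnn⇒cccccccnnnnnnn

S ⇒ cSn   [S -> c S n]
cSn ⇒ ccSnn   [S -> c S n]
ccSnn ⇒ cccSnnn   [S -> c S n]
cccSnnn ⇒ ccccSnnnn   [S -> c S n]
ccccSnnnn ⇒ cccccSnnnnn   [S -> c S n]
cccccSnnnnn ⇒ ccccccSnnnnnn   [S -> c S n]
ccccccSnnnnnn ⇒ cccccccnnnnnnn   [S -> c n]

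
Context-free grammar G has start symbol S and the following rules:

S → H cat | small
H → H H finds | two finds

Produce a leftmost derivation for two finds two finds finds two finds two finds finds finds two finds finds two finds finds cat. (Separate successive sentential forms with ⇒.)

S ⇒ H cat ⇒ H H finds cat ⇒ H H finds H finds cat ⇒ H H finds H finds H finds cat ⇒ H H finds H finds H finds H finds cat ⇒ two finds H finds H finds H finds H finds cat ⇒ two finds two finds finds H finds H finds H finds cat ⇒ two finds two finds finds H H finds finds H finds H finds cat ⇒ two finds two finds finds two finds H finds finds H finds H finds cat ⇒ two finds two finds finds two finds two finds finds finds H finds H finds cat ⇒ two finds two finds finds two finds two finds finds finds two finds finds H finds cat ⇒ two finds two finds finds two finds two finds finds finds two finds finds two finds finds cat

S ⇒ H cat   [S → H cat]
H cat ⇒ H H finds cat   [H → H H finds]
H H finds cat ⇒ H H finds H finds cat   [H → H H finds]
H H finds H finds cat ⇒ H H finds H finds H finds cat   [H → H H finds]
H H finds H finds H finds cat ⇒ H H finds H finds H finds H finds cat   [H → H H finds]
H H finds H finds H finds H finds cat ⇒ two finds H finds H finds H finds H finds cat   [H → two finds]
two finds H finds H finds H finds H finds cat ⇒ two finds two finds finds H finds H finds H finds cat   [H → two finds]
two finds two finds finds H finds H finds H finds cat ⇒ two finds two finds finds H H finds finds H finds H finds cat   [H → H H finds]
two finds two finds finds H H finds finds H finds H finds cat ⇒ two finds two finds finds two finds H finds finds H finds H finds cat   [H → two finds]
two finds two finds finds two finds H finds finds H finds H finds cat ⇒ two finds two finds finds two finds two finds finds finds H finds H finds cat   [H → two finds]
two finds two finds finds two finds two finds finds finds H finds H finds cat ⇒ two finds two finds finds two finds two finds finds finds two finds finds H finds cat   [H → two finds]
two finds two finds finds two finds two finds finds finds two finds finds H finds cat ⇒ two finds two finds finds two finds two finds finds finds two finds finds two finds finds cat   [H → two finds]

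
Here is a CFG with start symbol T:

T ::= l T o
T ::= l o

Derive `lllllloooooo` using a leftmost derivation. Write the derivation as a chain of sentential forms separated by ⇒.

T ⇒ lTo ⇒ llToo ⇒ lllTooo ⇒ llllToooo ⇒ lllllTooooo ⇒ lllllloooooo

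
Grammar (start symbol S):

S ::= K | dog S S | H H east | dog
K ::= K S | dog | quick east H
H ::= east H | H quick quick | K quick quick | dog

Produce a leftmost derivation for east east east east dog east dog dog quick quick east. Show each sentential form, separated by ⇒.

S ⇒ H H east ⇒ east H H east ⇒ east east H H east ⇒ east east east H H east ⇒ east east east east H H east ⇒ east east east east dog H east ⇒ east east east east dog east H east ⇒ east east east east dog east K quick quick east ⇒ east east east east dog east K S quick quick east ⇒ east east east east dog east dog S quick quick east ⇒ east east east east dog east dog dog quick quick east

S ⇒ H H east   [S ::= H H east]
H H east ⇒ east H H east   [H ::= east H]
east H H east ⇒ east east H H east   [H ::= east H]
east east H H east ⇒ east east east H H east   [H ::= east H]
east east east H H east ⇒ east east east east H H east   [H ::= east H]
east east east east H H east ⇒ east east east east dog H east   [H ::= dog]
east east east east dog H east ⇒ east east east east dog east H east   [H ::= east H]
east east east east dog east H east ⇒ east east east east dog east K quick quick east   [H ::= K quick quick]
east east east east dog east K quick quick east ⇒ east east east east dog east K S quick quick east   [K ::= K S]
east east east east dog east K S quick quick east ⇒ east east east east dog east dog S quick quick east   [K ::= dog]
east east east east dog east dog S quick quick east ⇒ east east east east dog east dog dog quick quick east   [S ::= dog]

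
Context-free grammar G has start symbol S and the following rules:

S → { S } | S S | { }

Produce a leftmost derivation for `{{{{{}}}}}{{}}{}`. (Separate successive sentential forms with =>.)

S => SS   [S → S S]
SS => {S}S   [S → { S }]
{S}S => {{S}}S   [S → { S }]
{{S}}S => {{{S}}}S   [S → { S }]
{{{S}}}S => {{{{S}}}}S   [S → { S }]
{{{{S}}}}S => {{{{{}}}}}S   [S → { }]
{{{{{}}}}}S => {{{{{}}}}}SS   [S → S S]
{{{{{}}}}}SS => {{{{{}}}}}{S}S   [S → { S }]
{{{{{}}}}}{S}S => {{{{{}}}}}{{}}S   [S → { }]
{{{{{}}}}}{{}}S => {{{{{}}}}}{{}}{}   [S → { }]

S => SS => {S}S => {{S}}S => {{{S}}}S => {{{{S}}}}S => {{{{{}}}}}S => {{{{{}}}}}SS => {{{{{}}}}}{S}S => {{{{{}}}}}{{}}S => {{{{{}}}}}{{}}{}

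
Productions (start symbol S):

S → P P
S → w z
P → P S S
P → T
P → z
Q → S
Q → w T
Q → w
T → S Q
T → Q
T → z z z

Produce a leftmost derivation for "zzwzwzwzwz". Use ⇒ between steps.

S ⇒ PP ⇒ zP ⇒ zPSS ⇒ zPSSSS ⇒ zzSSSS ⇒ zzwzSSS ⇒ zzwzwzSS ⇒ zzwzwzwzS ⇒ zzwzwzwzwz

S ⇒ PP   [S → P P]
PP ⇒ zP   [P → z]
zP ⇒ zPSS   [P → P S S]
zPSS ⇒ zPSSSS   [P → P S S]
zPSSSS ⇒ zzSSSS   [P → z]
zzSSSS ⇒ zzwzSSS   [S → w z]
zzwzSSS ⇒ zzwzwzSS   [S → w z]
zzwzwzSS ⇒ zzwzwzwzS   [S → w z]
zzwzwzwzS ⇒ zzwzwzwzwz   [S → w z]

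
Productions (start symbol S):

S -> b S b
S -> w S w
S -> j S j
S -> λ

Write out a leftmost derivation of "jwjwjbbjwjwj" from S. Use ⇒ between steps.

S ⇒ jSj ⇒ jwSwj ⇒ jwjSjwj ⇒ jwjwSwjwj ⇒ jwjwjSjwjwj ⇒ jwjwjbSbjwjwj ⇒ jwjwjbbjwjwj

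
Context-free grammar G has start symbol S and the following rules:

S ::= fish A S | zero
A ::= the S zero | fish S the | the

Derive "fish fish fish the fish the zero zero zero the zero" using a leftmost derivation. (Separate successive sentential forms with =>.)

S => fish A S => fish fish S the S => fish fish fish A S the S => fish fish fish the S the S => fish fish fish the fish A S the S => fish fish fish the fish the S zero S the S => fish fish fish the fish the zero zero S the S => fish fish fish the fish the zero zero zero the S => fish fish fish the fish the zero zero zero the zero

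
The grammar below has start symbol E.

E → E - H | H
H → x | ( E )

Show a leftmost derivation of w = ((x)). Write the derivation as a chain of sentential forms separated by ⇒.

E⇒H⇒(E)⇒(H)⇒((E))⇒((H))⇒((x))

E ⇒ H   [E → H]
H ⇒ (E)   [H → ( E )]
(E) ⇒ (H)   [E → H]
(H) ⇒ ((E))   [H → ( E )]
((E)) ⇒ ((H))   [E → H]
((H)) ⇒ ((x))   [H → x]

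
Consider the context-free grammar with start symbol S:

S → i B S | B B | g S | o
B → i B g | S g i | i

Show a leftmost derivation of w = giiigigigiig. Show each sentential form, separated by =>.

S=>gS=>gBB=>giBgB=>giSgigB=>giBBgigB=>giiBgBgigB=>giiigBgigB=>giiigigigB=>giiigigigiBg=>giiigigigiig

S => gS   [S → g S]
gS => gBB   [S → B B]
gBB => giBgB   [B → i B g]
giBgB => giSgigB   [B → S g i]
giSgigB => giBBgigB   [S → B B]
giBBgigB => giiBgBgigB   [B → i B g]
giiBgBgigB => giiigBgigB   [B → i]
giiigBgigB => giiigigigB   [B → i]
giiigigigB => giiigigigiBg   [B → i B g]
giiigigigiBg => giiigigigiig   [B → i]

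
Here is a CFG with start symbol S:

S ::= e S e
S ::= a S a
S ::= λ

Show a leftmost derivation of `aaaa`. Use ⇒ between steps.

S ⇒ aSa   [S ::= a S a]
aSa ⇒ aaSaa   [S ::= a S a]
aaSaa ⇒ aaaa   [S ::= λ]

S ⇒ aSa ⇒ aaSaa ⇒ aaaa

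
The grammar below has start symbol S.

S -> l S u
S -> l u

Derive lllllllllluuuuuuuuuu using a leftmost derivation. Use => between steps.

S=>lSu=>llSuu=>lllSuuu=>llllSuuuu=>lllllSuuuuu=>llllllSuuuuuu=>lllllllSuuuuuuu=>llllllllSuuuuuuuu=>lllllllllSuuuuuuuuu=>lllllllllluuuuuuuuuu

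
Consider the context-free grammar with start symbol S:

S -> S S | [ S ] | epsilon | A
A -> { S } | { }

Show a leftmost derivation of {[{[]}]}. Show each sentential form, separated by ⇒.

S ⇒ SS ⇒ AS ⇒ {S}S ⇒ {[S]}S ⇒ {[A]}S ⇒ {[{S}]}S ⇒ {[{[S]}]}S ⇒ {[{[]}]}S ⇒ {[{[]}]}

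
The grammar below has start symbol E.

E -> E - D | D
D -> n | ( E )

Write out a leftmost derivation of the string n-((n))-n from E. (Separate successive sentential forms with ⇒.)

E ⇒ E-D ⇒ E-D-D ⇒ D-D-D ⇒ n-D-D ⇒ n-(E)-D ⇒ n-(D)-D ⇒ n-((E))-D ⇒ n-((D))-D ⇒ n-((n))-D ⇒ n-((n))-n

E ⇒ E-D   [E -> E - D]
E-D ⇒ E-D-D   [E -> E - D]
E-D-D ⇒ D-D-D   [E -> D]
D-D-D ⇒ n-D-D   [D -> n]
n-D-D ⇒ n-(E)-D   [D -> ( E )]
n-(E)-D ⇒ n-(D)-D   [E -> D]
n-(D)-D ⇒ n-((E))-D   [D -> ( E )]
n-((E))-D ⇒ n-((D))-D   [E -> D]
n-((D))-D ⇒ n-((n))-D   [D -> n]
n-((n))-D ⇒ n-((n))-n   [D -> n]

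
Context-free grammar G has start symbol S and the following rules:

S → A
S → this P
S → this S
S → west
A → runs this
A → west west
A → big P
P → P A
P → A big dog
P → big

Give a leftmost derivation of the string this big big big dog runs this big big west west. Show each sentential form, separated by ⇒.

S ⇒ this P ⇒ this P A ⇒ this P A A ⇒ this A big dog A A ⇒ this big P big dog A A ⇒ this big big big dog A A ⇒ this big big big dog runs this A ⇒ this big big big dog runs this big P ⇒ this big big big dog runs this big P A ⇒ this big big big dog runs this big big A ⇒ this big big big dog runs this big big west west

S ⇒ this P   [S → this P]
this P ⇒ this P A   [P → P A]
this P A ⇒ this P A A   [P → P A]
this P A A ⇒ this A big dog A A   [P → A big dog]
this A big dog A A ⇒ this big P big dog A A   [A → big P]
this big P big dog A A ⇒ this big big big dog A A   [P → big]
this big big big dog A A ⇒ this big big big dog runs this A   [A → runs this]
this big big big dog runs this A ⇒ this big big big dog runs this big P   [A → big P]
this big big big dog runs this big P ⇒ this big big big dog runs this big P A   [P → P A]
this big big big dog runs this big P A ⇒ this big big big dog runs this big big A   [P → big]
this big big big dog runs this big big A ⇒ this big big big dog runs this big big west west   [A → west west]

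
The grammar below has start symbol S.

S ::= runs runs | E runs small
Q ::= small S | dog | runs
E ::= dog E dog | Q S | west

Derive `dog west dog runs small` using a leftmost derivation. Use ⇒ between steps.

S ⇒ E runs small ⇒ dog E dog runs small ⇒ dog west dog runs small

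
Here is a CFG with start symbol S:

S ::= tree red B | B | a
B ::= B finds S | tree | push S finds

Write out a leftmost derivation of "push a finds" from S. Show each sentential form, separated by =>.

S => B => push S finds => push a finds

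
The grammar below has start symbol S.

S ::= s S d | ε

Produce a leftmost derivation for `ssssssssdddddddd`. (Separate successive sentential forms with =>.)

S=>sSd=>ssSdd=>sssSddd=>ssssSdddd=>sssssSddddd=>ssssssSdddddd=>sssssssSddddddd=>ssssssssSdddddddd=>ssssssssdddddddd

S => sSd   [S ::= s S d]
sSd => ssSdd   [S ::= s S d]
ssSdd => sssSddd   [S ::= s S d]
sssSddd => ssssSdddd   [S ::= s S d]
ssssSdddd => sssssSddddd   [S ::= s S d]
sssssSddddd => ssssssSdddddd   [S ::= s S d]
ssssssSdddddd => sssssssSddddddd   [S ::= s S d]
sssssssSddddddd => ssssssssSdddddddd   [S ::= s S d]
ssssssssSdddddddd => ssssssssdddddddd   [S ::= ε]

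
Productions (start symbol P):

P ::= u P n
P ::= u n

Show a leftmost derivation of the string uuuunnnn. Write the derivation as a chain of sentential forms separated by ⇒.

P⇒uPn⇒uuPnn⇒uuuPnnn⇒uuuunnnn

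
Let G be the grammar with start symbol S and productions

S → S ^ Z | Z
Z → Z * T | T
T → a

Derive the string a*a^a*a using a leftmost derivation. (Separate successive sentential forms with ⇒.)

S ⇒ S^Z   [S → S ^ Z]
S^Z ⇒ Z^Z   [S → Z]
Z^Z ⇒ Z*T^Z   [Z → Z * T]
Z*T^Z ⇒ T*T^Z   [Z → T]
T*T^Z ⇒ a*T^Z   [T → a]
a*T^Z ⇒ a*a^Z   [T → a]
a*a^Z ⇒ a*a^Z*T   [Z → Z * T]
a*a^Z*T ⇒ a*a^T*T   [Z → T]
a*a^T*T ⇒ a*a^a*T   [T → a]
a*a^a*T ⇒ a*a^a*a   [T → a]

S ⇒ S^Z ⇒ Z^Z ⇒ Z*T^Z ⇒ T*T^Z ⇒ a*T^Z ⇒ a*a^Z ⇒ a*a^Z*T ⇒ a*a^T*T ⇒ a*a^a*T ⇒ a*a^a*a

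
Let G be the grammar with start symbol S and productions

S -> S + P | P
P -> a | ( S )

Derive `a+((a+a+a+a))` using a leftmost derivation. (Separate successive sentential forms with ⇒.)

S ⇒ S+P ⇒ P+P ⇒ a+P ⇒ a+(S) ⇒ a+(P) ⇒ a+((S)) ⇒ a+((S+P)) ⇒ a+((S+P+P)) ⇒ a+((S+P+P+P)) ⇒ a+((P+P+P+P)) ⇒ a+((a+P+P+P)) ⇒ a+((a+a+P+P)) ⇒ a+((a+a+a+P)) ⇒ a+((a+a+a+a))

S ⇒ S+P   [S -> S + P]
S+P ⇒ P+P   [S -> P]
P+P ⇒ a+P   [P -> a]
a+P ⇒ a+(S)   [P -> ( S )]
a+(S) ⇒ a+(P)   [S -> P]
a+(P) ⇒ a+((S))   [P -> ( S )]
a+((S)) ⇒ a+((S+P))   [S -> S + P]
a+((S+P)) ⇒ a+((S+P+P))   [S -> S + P]
a+((S+P+P)) ⇒ a+((S+P+P+P))   [S -> S + P]
a+((S+P+P+P)) ⇒ a+((P+P+P+P))   [S -> P]
a+((P+P+P+P)) ⇒ a+((a+P+P+P))   [P -> a]
a+((a+P+P+P)) ⇒ a+((a+a+P+P))   [P -> a]
a+((a+a+P+P)) ⇒ a+((a+a+a+P))   [P -> a]
a+((a+a+a+P)) ⇒ a+((a+a+a+a))   [P -> a]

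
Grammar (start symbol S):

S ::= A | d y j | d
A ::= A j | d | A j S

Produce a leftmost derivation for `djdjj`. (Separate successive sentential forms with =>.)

S => A   [S ::= A]
A => Aj   [A ::= A j]
Aj => Ajj   [A ::= A j]
Ajj => AjSjj   [A ::= A j S]
AjSjj => djSjj   [A ::= d]
djSjj => djdjj   [S ::= d]

S=>A=>Aj=>Ajj=>AjSjj=>djSjj=>djdjj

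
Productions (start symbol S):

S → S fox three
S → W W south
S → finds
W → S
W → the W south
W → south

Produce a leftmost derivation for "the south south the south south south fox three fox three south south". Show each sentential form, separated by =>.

S => W W south => S W south => S fox three W south => S fox three fox three W south => W W south fox three fox three W south => the W south W south fox three fox three W south => the south south W south fox three fox three W south => the south south the W south south fox three fox three W south => the south south the south south south fox three fox three W south => the south south the south south south fox three fox three south south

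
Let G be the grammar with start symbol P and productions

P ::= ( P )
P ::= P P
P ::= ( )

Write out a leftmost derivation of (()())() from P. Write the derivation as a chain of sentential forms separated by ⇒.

P ⇒ PP ⇒ (P)P ⇒ (PP)P ⇒ (()P)P ⇒ (()())P ⇒ (()())()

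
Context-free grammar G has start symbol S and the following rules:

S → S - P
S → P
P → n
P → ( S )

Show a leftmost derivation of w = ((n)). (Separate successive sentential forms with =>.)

S => P   [S → P]
P => (S)   [P → ( S )]
(S) => (P)   [S → P]
(P) => ((S))   [P → ( S )]
((S)) => ((P))   [S → P]
((P)) => ((n))   [P → n]

S=>P=>(S)=>(P)=>((S))=>((P))=>((n))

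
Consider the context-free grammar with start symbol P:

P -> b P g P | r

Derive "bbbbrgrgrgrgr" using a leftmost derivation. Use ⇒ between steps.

P ⇒ bPgP ⇒ bbPgPgP ⇒ bbbPgPgPgP ⇒ bbbbPgPgPgPgP ⇒ bbbbrgPgPgPgP ⇒ bbbbrgrgPgPgP ⇒ bbbbrgrgrgPgP ⇒ bbbbrgrgrgrgP ⇒ bbbbrgrgrgrgr

P ⇒ bPgP   [P -> b P g P]
bPgP ⇒ bbPgPgP   [P -> b P g P]
bbPgPgP ⇒ bbbPgPgPgP   [P -> b P g P]
bbbPgPgPgP ⇒ bbbbPgPgPgPgP   [P -> b P g P]
bbbbPgPgPgPgP ⇒ bbbbrgPgPgPgP   [P -> r]
bbbbrgPgPgPgP ⇒ bbbbrgrgPgPgP   [P -> r]
bbbbrgrgPgPgP ⇒ bbbbrgrgrgPgP   [P -> r]
bbbbrgrgrgPgP ⇒ bbbbrgrgrgrgP   [P -> r]
bbbbrgrgrgrgP ⇒ bbbbrgrgrgrgr   [P -> r]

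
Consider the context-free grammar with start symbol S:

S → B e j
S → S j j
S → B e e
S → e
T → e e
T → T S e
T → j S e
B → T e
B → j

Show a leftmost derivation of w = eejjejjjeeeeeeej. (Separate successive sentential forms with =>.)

S=>Bej=>Teej=>TSeeej=>eeSeeej=>eeBeeeeej=>eeTeeeeeej=>eejSeeeeeeej=>eejSjjeeeeeeej=>eejBejjjeeeeeeej=>eejjejjjeeeeeeej

S => Bej   [S → B e j]
Bej => Teej   [B → T e]
Teej => TSeeej   [T → T S e]
TSeeej => eeSeeej   [T → e e]
eeSeeej => eeBeeeeej   [S → B e e]
eeBeeeeej => eeTeeeeeej   [B → T e]
eeTeeeeeej => eejSeeeeeeej   [T → j S e]
eejSeeeeeeej => eejSjjeeeeeeej   [S → S j j]
eejSjjeeeeeeej => eejBejjjeeeeeeej   [S → B e j]
eejBejjjeeeeeeej => eejjejjjeeeeeeej   [B → j]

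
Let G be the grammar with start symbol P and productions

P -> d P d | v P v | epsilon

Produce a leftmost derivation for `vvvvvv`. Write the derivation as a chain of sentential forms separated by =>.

P => vPv => vvPvv => vvvPvvv => vvvvvv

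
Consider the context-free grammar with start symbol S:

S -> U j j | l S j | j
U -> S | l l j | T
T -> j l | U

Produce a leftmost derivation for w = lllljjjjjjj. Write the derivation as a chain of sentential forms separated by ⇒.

S ⇒ Ujj   [S -> U j j]
Ujj ⇒ Sjj   [U -> S]
Sjj ⇒ lSjjj   [S -> l S j]
lSjjj ⇒ llSjjjj   [S -> l S j]
llSjjjj ⇒ llUjjjjjj   [S -> U j j]
llUjjjjjj ⇒ lllljjjjjjj   [U -> l l j]

S ⇒ Ujj ⇒ Sjj ⇒ lSjjj ⇒ llSjjjj ⇒ llUjjjjjj ⇒ lllljjjjjjj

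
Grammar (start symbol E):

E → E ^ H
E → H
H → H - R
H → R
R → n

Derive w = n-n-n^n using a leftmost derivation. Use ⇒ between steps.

E ⇒ E^H ⇒ H^H ⇒ H-R^H ⇒ H-R-R^H ⇒ R-R-R^H ⇒ n-R-R^H ⇒ n-n-R^H ⇒ n-n-n^H ⇒ n-n-n^R ⇒ n-n-n^n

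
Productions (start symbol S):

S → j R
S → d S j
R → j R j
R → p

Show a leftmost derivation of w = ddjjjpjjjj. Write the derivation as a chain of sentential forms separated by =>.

S => dSj => ddSjj => ddjRjj => ddjjRjjj => ddjjjRjjjj => ddjjjpjjjj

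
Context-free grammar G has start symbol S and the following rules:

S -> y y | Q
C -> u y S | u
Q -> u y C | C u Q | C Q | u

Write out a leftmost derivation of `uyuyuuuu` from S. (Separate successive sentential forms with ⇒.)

S ⇒ Q   [S -> Q]
Q ⇒ CQ   [Q -> C Q]
CQ ⇒ uySQ   [C -> u y S]
uySQ ⇒ uyQQ   [S -> Q]
uyQQ ⇒ uyCQQ   [Q -> C Q]
uyCQQ ⇒ uyuySQQ   [C -> u y S]
uyuySQQ ⇒ uyuyQQQ   [S -> Q]
uyuyQQQ ⇒ uyuyCQQQ   [Q -> C Q]
uyuyCQQQ ⇒ uyuyuQQQ   [C -> u]
uyuyuQQQ ⇒ uyuyuuQQ   [Q -> u]
uyuyuuQQ ⇒ uyuyuuuQ   [Q -> u]
uyuyuuuQ ⇒ uyuyuuuu   [Q -> u]

S⇒Q⇒CQ⇒uySQ⇒uyQQ⇒uyCQQ⇒uyuySQQ⇒uyuyQQQ⇒uyuyCQQQ⇒uyuyuQQQ⇒uyuyuuQQ⇒uyuyuuuQ⇒uyuyuuuu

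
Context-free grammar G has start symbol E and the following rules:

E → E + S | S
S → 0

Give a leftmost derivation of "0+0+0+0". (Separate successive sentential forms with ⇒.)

E ⇒ E+S ⇒ E+S+S ⇒ E+S+S+S ⇒ S+S+S+S ⇒ 0+S+S+S ⇒ 0+0+S+S ⇒ 0+0+0+S ⇒ 0+0+0+0

E ⇒ E+S   [E → E + S]
E+S ⇒ E+S+S   [E → E + S]
E+S+S ⇒ E+S+S+S   [E → E + S]
E+S+S+S ⇒ S+S+S+S   [E → S]
S+S+S+S ⇒ 0+S+S+S   [S → 0]
0+S+S+S ⇒ 0+0+S+S   [S → 0]
0+0+S+S ⇒ 0+0+0+S   [S → 0]
0+0+0+S ⇒ 0+0+0+0   [S → 0]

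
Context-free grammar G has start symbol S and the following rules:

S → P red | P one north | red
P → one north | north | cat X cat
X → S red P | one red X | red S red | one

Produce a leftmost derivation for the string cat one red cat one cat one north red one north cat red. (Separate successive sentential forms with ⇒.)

S ⇒ P red   [S → P red]
P red ⇒ cat X cat red   [P → cat X cat]
cat X cat red ⇒ cat one red X cat red   [X → one red X]
cat one red X cat red ⇒ cat one red S red P cat red   [X → S red P]
cat one red S red P cat red ⇒ cat one red P one north red P cat red   [S → P one north]
cat one red P one north red P cat red ⇒ cat one red cat X cat one north red P cat red   [P → cat X cat]
cat one red cat X cat one north red P cat red ⇒ cat one red cat one cat one north red P cat red   [X → one]
cat one red cat one cat one north red P cat red ⇒ cat one red cat one cat one north red one north cat red   [P → one north]

S ⇒ P red ⇒ cat X cat red ⇒ cat one red X cat red ⇒ cat one red S red P cat red ⇒ cat one red P one north red P cat red ⇒ cat one red cat X cat one north red P cat red ⇒ cat one red cat one cat one north red P cat red ⇒ cat one red cat one cat one north red one north cat red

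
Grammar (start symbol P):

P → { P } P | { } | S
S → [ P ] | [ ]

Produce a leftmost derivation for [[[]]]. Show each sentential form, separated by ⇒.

P ⇒ S   [P → S]
S ⇒ [P]   [S → [ P ]]
[P] ⇒ [S]   [P → S]
[S] ⇒ [[P]]   [S → [ P ]]
[[P]] ⇒ [[S]]   [P → S]
[[S]] ⇒ [[[]]]   [S → [ ]]

P⇒S⇒[P]⇒[S]⇒[[P]]⇒[[S]]⇒[[[]]]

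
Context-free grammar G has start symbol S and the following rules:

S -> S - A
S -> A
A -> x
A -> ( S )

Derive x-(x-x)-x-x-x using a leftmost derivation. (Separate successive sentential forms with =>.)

S => S-A   [S -> S - A]
S-A => S-A-A   [S -> S - A]
S-A-A => S-A-A-A   [S -> S - A]
S-A-A-A => S-A-A-A-A   [S -> S - A]
S-A-A-A-A => A-A-A-A-A   [S -> A]
A-A-A-A-A => x-A-A-A-A   [A -> x]
x-A-A-A-A => x-(S)-A-A-A   [A -> ( S )]
x-(S)-A-A-A => x-(S-A)-A-A-A   [S -> S - A]
x-(S-A)-A-A-A => x-(A-A)-A-A-A   [S -> A]
x-(A-A)-A-A-A => x-(x-A)-A-A-A   [A -> x]
x-(x-A)-A-A-A => x-(x-x)-A-A-A   [A -> x]
x-(x-x)-A-A-A => x-(x-x)-x-A-A   [A -> x]
x-(x-x)-x-A-A => x-(x-x)-x-x-A   [A -> x]
x-(x-x)-x-x-A => x-(x-x)-x-x-x   [A -> x]

S => S-A => S-A-A => S-A-A-A => S-A-A-A-A => A-A-A-A-A => x-A-A-A-A => x-(S)-A-A-A => x-(S-A)-A-A-A => x-(A-A)-A-A-A => x-(x-A)-A-A-A => x-(x-x)-A-A-A => x-(x-x)-x-A-A => x-(x-x)-x-x-A => x-(x-x)-x-x-x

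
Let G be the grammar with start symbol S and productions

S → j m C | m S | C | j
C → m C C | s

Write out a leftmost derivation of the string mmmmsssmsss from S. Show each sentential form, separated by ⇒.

S ⇒ C   [S → C]
C ⇒ mCC   [C → m C C]
mCC ⇒ mmCCC   [C → m C C]
mmCCC ⇒ mmmCCCC   [C → m C C]
mmmCCCC ⇒ mmmmCCCCC   [C → m C C]
mmmmCCCCC ⇒ mmmmsCCCC   [C → s]
mmmmsCCCC ⇒ mmmmssCCC   [C → s]
mmmmssCCC ⇒ mmmmsssCC   [C → s]
mmmmsssCC ⇒ mmmmsssmCCC   [C → m C C]
mmmmsssmCCC ⇒ mmmmsssmsCC   [C → s]
mmmmsssmsCC ⇒ mmmmsssmssC   [C → s]
mmmmsssmssC ⇒ mmmmsssmsss   [C → s]

S ⇒ C ⇒ mCC ⇒ mmCCC ⇒ mmmCCCC ⇒ mmmmCCCCC ⇒ mmmmsCCCC ⇒ mmmmssCCC ⇒ mmmmsssCC ⇒ mmmmsssmCCC ⇒ mmmmsssmsCC ⇒ mmmmsssmssC ⇒ mmmmsssmsss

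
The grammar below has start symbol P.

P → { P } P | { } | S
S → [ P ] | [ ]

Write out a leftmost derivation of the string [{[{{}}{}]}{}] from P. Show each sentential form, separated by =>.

P => S => [P] => [{P}P] => [{S}P] => [{[P]}P] => [{[{P}P]}P] => [{[{{}}P]}P] => [{[{{}}{}]}P] => [{[{{}}{}]}{}]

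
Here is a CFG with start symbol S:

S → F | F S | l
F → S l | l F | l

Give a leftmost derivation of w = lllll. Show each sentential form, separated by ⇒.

S ⇒ FS ⇒ SlS ⇒ llS ⇒ llF ⇒ llSl ⇒ llFSl ⇒ lllSl ⇒ lllFl ⇒ lllll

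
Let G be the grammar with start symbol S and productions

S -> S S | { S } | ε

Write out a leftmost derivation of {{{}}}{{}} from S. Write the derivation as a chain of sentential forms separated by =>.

S => SS   [S -> S S]
SS => SSS   [S -> S S]
SSS => {S}SS   [S -> { S }]
{S}SS => {{S}}SS   [S -> { S }]
{{S}}SS => {{{S}}}SS   [S -> { S }]
{{{S}}}SS => {{{}}}SS   [S -> ε]
{{{}}}SS => {{{}}}{S}S   [S -> { S }]
{{{}}}{S}S => {{{}}}{{S}}S   [S -> { S }]
{{{}}}{{S}}S => {{{}}}{{}}S   [S -> ε]
{{{}}}{{}}S => {{{}}}{{}}   [S -> ε]

S => SS => SSS => {S}SS => {{S}}SS => {{{S}}}SS => {{{}}}SS => {{{}}}{S}S => {{{}}}{{S}}S => {{{}}}{{}}S => {{{}}}{{}}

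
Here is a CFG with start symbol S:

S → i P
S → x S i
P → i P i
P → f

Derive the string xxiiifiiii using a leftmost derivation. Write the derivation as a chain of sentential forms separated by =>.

S => xSi => xxSii => xxiPii => xxiiPiii => xxiiiPiiii => xxiiifiiii

S => xSi   [S → x S i]
xSi => xxSii   [S → x S i]
xxSii => xxiPii   [S → i P]
xxiPii => xxiiPiii   [P → i P i]
xxiiPiii => xxiiiPiiii   [P → i P i]
xxiiiPiiii => xxiiifiiii   [P → f]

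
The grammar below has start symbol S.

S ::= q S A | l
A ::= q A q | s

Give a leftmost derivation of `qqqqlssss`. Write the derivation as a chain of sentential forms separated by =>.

S => qSA => qqSAA => qqqSAAA => qqqqSAAAA => qqqqlAAAA => qqqqlsAAA => qqqqlssAA => qqqqlsssA => qqqqlssss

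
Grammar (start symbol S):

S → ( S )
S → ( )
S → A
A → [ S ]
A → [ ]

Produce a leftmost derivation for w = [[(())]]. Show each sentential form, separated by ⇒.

S ⇒ A   [S → A]
A ⇒ [S]   [A → [ S ]]
[S] ⇒ [A]   [S → A]
[A] ⇒ [[S]]   [A → [ S ]]
[[S]] ⇒ [[(S)]]   [S → ( S )]
[[(S)]] ⇒ [[(())]]   [S → ( )]

S ⇒ A ⇒ [S] ⇒ [A] ⇒ [[S]] ⇒ [[(S)]] ⇒ [[(())]]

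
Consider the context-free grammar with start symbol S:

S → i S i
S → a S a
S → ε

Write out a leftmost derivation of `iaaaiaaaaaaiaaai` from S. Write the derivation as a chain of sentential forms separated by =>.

S => iSi   [S → i S i]
iSi => iaSai   [S → a S a]
iaSai => iaaSaai   [S → a S a]
iaaSaai => iaaaSaaai   [S → a S a]
iaaaSaaai => iaaaiSiaaai   [S → i S i]
iaaaiSiaaai => iaaaiaSaiaaai   [S → a S a]
iaaaiaSaiaaai => iaaaiaaSaaiaaai   [S → a S a]
iaaaiaaSaaiaaai => iaaaiaaaSaaaiaaai   [S → a S a]
iaaaiaaaSaaaiaaai => iaaaiaaaaaaiaaai   [S → ε]

S => iSi => iaSai => iaaSaai => iaaaSaaai => iaaaiSiaaai => iaaaiaSaiaaai => iaaaiaaSaaiaaai => iaaaiaaaSaaaiaaai => iaaaiaaaaaaiaaai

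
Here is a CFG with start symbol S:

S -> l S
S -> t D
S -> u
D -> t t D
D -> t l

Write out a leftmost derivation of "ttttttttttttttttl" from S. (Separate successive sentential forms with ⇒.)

S ⇒ tD ⇒ tttD ⇒ tttttD ⇒ tttttttD ⇒ tttttttttD ⇒ tttttttttttD ⇒ tttttttttttttD ⇒ tttttttttttttttD ⇒ ttttttttttttttttl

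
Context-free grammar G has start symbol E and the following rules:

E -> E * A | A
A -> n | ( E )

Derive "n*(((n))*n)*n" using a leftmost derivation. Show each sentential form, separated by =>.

E => E*A   [E -> E * A]
E*A => E*A*A   [E -> E * A]
E*A*A => A*A*A   [E -> A]
A*A*A => n*A*A   [A -> n]
n*A*A => n*(E)*A   [A -> ( E )]
n*(E)*A => n*(E*A)*A   [E -> E * A]
n*(E*A)*A => n*(A*A)*A   [E -> A]
n*(A*A)*A => n*((E)*A)*A   [A -> ( E )]
n*((E)*A)*A => n*((A)*A)*A   [E -> A]
n*((A)*A)*A => n*(((E))*A)*A   [A -> ( E )]
n*(((E))*A)*A => n*(((A))*A)*A   [E -> A]
n*(((A))*A)*A => n*(((n))*A)*A   [A -> n]
n*(((n))*A)*A => n*(((n))*n)*A   [A -> n]
n*(((n))*n)*A => n*(((n))*n)*n   [A -> n]

E => E*A => E*A*A => A*A*A => n*A*A => n*(E)*A => n*(E*A)*A => n*(A*A)*A => n*((E)*A)*A => n*((A)*A)*A => n*(((E))*A)*A => n*(((A))*A)*A => n*(((n))*A)*A => n*(((n))*n)*A => n*(((n))*n)*n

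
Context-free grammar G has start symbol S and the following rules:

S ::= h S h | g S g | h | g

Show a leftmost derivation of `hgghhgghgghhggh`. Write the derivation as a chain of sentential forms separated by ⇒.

S ⇒ hSh ⇒ hgSgh ⇒ hggSggh ⇒ hgghShggh ⇒ hgghhShhggh ⇒ hgghhgSghhggh ⇒ hgghhggSgghhggh ⇒ hgghhgghgghhggh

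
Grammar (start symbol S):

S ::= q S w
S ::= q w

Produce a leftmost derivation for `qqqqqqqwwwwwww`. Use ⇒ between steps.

S⇒qSw⇒qqSww⇒qqqSwww⇒qqqqSwwww⇒qqqqqSwwwww⇒qqqqqqSwwwwww⇒qqqqqqqwwwwwww

S ⇒ qSw   [S ::= q S w]
qSw ⇒ qqSww   [S ::= q S w]
qqSww ⇒ qqqSwww   [S ::= q S w]
qqqSwww ⇒ qqqqSwwww   [S ::= q S w]
qqqqSwwww ⇒ qqqqqSwwwww   [S ::= q S w]
qqqqqSwwwww ⇒ qqqqqqSwwwwww   [S ::= q S w]
qqqqqqSwwwwww ⇒ qqqqqqqwwwwwww   [S ::= q w]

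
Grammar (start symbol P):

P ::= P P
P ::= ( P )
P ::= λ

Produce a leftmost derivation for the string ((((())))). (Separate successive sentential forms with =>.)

P => (P)   [P ::= ( P )]
(P) => ((P))   [P ::= ( P )]
((P)) => (((P)))   [P ::= ( P )]
(((P))) => ((((P))))   [P ::= ( P )]
((((P)))) => (((((P)))))   [P ::= ( P )]
(((((P))))) => ((((()))))   [P ::= λ]

P => (P) => ((P)) => (((P))) => ((((P)))) => (((((P))))) => ((((()))))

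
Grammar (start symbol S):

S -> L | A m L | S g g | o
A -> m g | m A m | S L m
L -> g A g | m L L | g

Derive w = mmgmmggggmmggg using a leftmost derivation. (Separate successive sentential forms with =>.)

S=>Sgg=>AmLgg=>SLmmLgg=>SggLmmLgg=>AmLggLmmLgg=>mAmmLggLmmLgg=>mmgmmLggLmmLgg=>mmgmmgggLmmLgg=>mmgmmggggmmLgg=>mmgmmggggmmggg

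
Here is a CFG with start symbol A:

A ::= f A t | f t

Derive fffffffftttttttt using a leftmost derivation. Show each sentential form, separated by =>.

A => fAt => ffAtt => fffAttt => ffffAtttt => fffffAttttt => ffffffAtttttt => fffffffAttttttt => fffffffftttttttt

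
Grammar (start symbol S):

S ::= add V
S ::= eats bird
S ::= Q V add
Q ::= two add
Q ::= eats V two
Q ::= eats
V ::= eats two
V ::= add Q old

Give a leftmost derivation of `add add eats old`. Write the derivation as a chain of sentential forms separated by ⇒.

S ⇒ add V ⇒ add add Q old ⇒ add add eats old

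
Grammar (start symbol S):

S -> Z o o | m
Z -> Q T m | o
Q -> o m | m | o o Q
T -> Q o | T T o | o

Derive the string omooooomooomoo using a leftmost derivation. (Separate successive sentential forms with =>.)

S => Zoo => QTmoo => omTmoo => omTTomoo => omQoTomoo => omooQoTomoo => omooooQoTomoo => omooooomoTomoo => omooooomooomoo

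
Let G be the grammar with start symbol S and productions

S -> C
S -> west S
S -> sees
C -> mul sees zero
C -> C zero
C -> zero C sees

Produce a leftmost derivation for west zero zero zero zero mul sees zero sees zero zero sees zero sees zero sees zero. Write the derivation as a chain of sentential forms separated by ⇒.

S ⇒ west S ⇒ west C ⇒ west C zero ⇒ west zero C sees zero ⇒ west zero C zero sees zero ⇒ west zero zero C sees zero sees zero ⇒ west zero zero C zero sees zero sees zero ⇒ west zero zero zero C sees zero sees zero sees zero ⇒ west zero zero zero C zero sees zero sees zero sees zero ⇒ west zero zero zero C zero zero sees zero sees zero sees zero ⇒ west zero zero zero zero C sees zero zero sees zero sees zero sees zero ⇒ west zero zero zero zero mul sees zero sees zero zero sees zero sees zero sees zero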